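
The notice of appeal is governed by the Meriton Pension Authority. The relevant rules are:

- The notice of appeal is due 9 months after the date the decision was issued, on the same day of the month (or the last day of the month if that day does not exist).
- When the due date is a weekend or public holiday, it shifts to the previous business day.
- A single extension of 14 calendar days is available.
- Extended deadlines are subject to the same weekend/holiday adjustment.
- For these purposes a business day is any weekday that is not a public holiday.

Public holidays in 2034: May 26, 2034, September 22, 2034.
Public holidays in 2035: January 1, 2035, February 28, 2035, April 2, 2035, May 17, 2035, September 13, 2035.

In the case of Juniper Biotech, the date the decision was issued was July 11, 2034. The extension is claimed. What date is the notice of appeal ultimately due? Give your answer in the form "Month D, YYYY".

9 months from July 11, 2034 is April 11, 2035.
Since April 11, 2035 is a Wednesday and not a holiday, the date is unchanged.
Add the 14 calendar-day extension to April 11, 2035: April 25, 2035.
Since April 25, 2035 is a Wednesday and not a holiday, the date is unchanged.
Deadline: April 25, 2035.

April 25, 2035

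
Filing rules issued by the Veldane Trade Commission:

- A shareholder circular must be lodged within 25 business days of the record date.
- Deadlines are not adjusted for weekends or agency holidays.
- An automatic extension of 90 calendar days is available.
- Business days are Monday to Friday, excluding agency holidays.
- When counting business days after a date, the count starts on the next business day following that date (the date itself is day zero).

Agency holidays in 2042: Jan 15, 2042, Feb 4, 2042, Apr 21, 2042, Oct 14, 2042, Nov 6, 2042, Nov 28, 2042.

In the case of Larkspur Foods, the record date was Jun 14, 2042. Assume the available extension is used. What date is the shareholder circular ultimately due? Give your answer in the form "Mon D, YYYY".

Counting 25 business days after Jun 14, 2042 (skipping weekends and listed holidays) reaches Jul 18, 2042.
Jul 18, 2042 falls on a Friday. The rules make no weekend/holiday allowance, so it remains Jul 18, 2042.
Applying the 90-calendar-day extension: Jul 18, 2042 + 90 days = Oct 16, 2042.
No adjustment is made for weekends or holidays, so Oct 16, 2042 stands.
The final due date is Oct 16, 2042.

Oct 16, 2042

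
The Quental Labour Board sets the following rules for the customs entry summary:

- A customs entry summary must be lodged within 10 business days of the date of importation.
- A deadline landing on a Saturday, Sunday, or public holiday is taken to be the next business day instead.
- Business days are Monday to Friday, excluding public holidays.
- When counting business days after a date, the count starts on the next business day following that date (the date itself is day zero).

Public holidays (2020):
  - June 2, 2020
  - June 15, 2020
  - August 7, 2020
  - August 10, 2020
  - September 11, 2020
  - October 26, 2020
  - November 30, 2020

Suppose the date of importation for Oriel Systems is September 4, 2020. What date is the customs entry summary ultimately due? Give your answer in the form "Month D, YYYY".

Starting the day after September 4, 2020 and counting 10 business days lands on September 21, 2020.
Since September 21, 2020 is a Monday and not a holiday, the date is unchanged.
Deadline: September 21, 2020.

September 21, 2020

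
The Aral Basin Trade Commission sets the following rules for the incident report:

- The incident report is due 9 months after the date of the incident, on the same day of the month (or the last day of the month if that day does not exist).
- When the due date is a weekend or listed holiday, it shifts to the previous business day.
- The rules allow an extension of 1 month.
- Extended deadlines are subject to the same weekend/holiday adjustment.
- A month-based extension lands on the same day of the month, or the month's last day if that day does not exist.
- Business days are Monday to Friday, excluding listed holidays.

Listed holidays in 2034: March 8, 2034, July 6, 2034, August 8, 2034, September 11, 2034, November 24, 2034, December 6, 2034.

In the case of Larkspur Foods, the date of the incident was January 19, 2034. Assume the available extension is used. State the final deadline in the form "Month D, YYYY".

November 17, 2034

9 months after January 19, 2034, on the same day of the month, is October 19, 2034.
Since October 19, 2034 is a Thursday and not a holiday, the date is unchanged.
Applying the 1 month extension: 1 month after October 19, 2034 is November 19, 2034.
November 19, 2034 is a Sunday, so it moves to the preceding business day, November 17, 2034 (Friday).
Deadline: November 17, 2034.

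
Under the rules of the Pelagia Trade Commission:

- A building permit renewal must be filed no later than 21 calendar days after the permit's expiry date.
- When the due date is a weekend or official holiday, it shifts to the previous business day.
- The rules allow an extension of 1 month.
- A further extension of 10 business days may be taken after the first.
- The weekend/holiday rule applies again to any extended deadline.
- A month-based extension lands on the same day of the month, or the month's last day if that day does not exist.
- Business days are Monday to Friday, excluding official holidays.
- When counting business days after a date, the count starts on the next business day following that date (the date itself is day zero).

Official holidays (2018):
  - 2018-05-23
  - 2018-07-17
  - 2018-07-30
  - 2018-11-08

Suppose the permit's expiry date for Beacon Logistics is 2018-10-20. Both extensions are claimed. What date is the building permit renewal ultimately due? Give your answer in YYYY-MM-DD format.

2018-12-21

21 calendar days after 2018-10-20 is 2018-11-10.
Because 2018-11-10 is a Saturday, the deadline becomes 2018-11-09 (Friday).
The 1 month extension carries 2018-11-09 to 2018-12-09.
2018-12-09 falls on a Sunday. Rolling to the preceding business day gives 2018-12-07, a Friday.
Applying the 10-business-day extension: 10 business days after 2018-12-07 is 2018-12-21.
2018-12-21 (Friday) is already a business day.
Deadline: 2018-12-21.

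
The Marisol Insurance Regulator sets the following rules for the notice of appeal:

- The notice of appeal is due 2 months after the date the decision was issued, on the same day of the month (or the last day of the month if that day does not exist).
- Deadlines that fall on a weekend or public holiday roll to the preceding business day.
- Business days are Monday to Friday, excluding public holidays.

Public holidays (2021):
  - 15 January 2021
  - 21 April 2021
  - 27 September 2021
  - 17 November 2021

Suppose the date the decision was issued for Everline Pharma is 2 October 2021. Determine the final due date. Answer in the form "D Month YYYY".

2 months after 2 October 2021, on the same day of the month, is 2 December 2021.
2 December 2021 (Thursday) is already a business day.
So the filing is due 2 December 2021.

2 December 2021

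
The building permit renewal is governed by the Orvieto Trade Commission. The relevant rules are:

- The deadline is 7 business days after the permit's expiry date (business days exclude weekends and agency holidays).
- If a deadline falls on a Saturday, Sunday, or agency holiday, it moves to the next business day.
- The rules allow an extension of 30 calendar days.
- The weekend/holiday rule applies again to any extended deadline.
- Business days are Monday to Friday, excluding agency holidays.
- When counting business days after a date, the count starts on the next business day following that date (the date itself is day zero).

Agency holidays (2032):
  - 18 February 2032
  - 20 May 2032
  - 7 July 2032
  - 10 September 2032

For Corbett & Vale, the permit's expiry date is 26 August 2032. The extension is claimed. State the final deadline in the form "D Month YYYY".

7 business days after 26 August 2032, excluding weekends and holidays, is 6 September 2032.
6 September 2032 is a Monday and not a listed holiday, so it stands.
Add the 30 calendar-day extension to 6 September 2032: 6 October 2032.
6 October 2032 falls on a Wednesday, which is a business day, so no adjustment is needed.
The final due date is 6 October 2032.

6 October 2032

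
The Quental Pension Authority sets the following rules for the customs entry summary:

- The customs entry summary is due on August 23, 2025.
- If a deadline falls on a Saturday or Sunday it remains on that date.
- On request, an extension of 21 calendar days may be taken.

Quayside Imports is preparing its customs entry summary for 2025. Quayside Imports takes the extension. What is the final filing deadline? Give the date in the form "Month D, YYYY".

The statutory due date is August 23, 2025.
August 23, 2025 is a Saturday; no weekend or holiday adjustment applies.
With the 21-day extension, August 23, 2025 becomes September 13, 2025.
September 13, 2025 falls on a Saturday. The rules make no weekend/holiday allowance, so it remains September 13, 2025.
So the filing is due September 13, 2025.

September 13, 2025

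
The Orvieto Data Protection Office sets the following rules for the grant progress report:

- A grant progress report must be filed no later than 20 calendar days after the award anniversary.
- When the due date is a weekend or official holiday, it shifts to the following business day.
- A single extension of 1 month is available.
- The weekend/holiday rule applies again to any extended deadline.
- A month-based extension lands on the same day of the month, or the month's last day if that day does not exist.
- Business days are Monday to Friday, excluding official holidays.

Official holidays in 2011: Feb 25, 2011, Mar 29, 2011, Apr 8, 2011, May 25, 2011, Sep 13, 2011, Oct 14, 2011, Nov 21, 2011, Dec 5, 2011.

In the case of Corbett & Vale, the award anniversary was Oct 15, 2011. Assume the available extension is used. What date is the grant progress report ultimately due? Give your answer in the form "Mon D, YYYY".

Adding 20 calendar days to Oct 15, 2011 gives Nov 4, 2011.
Since Nov 4, 2011 is a Friday and not a holiday, the date is unchanged.
The 1 month extension carries Nov 4, 2011 to Dec 4, 2011.
Dec 4, 2011 falls on a Sunday. Rolling to the next business day gives Dec 6, 2011, a Tuesday.
Final deadline: Dec 6, 2011.

Dec 6, 2011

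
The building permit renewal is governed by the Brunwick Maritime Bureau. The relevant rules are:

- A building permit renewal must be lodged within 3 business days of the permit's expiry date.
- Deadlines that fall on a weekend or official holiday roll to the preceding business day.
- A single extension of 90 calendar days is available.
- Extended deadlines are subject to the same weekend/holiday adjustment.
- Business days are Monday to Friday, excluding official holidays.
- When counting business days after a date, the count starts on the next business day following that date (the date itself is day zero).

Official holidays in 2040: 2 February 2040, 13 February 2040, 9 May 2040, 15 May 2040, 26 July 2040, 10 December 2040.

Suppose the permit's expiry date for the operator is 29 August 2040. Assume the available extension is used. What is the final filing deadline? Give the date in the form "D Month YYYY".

3 business days after 29 August 2040, excluding weekends and holidays, is 3 September 2040.
3 September 2040 is a Monday and not a listed holiday, so it stands.
Applying the 90-calendar-day extension: 3 September 2040 + 90 days = 2 December 2040.
2 December 2040 is a Sunday, so it moves to the preceding business day, 30 November 2040 (Friday).
So the filing is due 30 November 2040.

30 November 2040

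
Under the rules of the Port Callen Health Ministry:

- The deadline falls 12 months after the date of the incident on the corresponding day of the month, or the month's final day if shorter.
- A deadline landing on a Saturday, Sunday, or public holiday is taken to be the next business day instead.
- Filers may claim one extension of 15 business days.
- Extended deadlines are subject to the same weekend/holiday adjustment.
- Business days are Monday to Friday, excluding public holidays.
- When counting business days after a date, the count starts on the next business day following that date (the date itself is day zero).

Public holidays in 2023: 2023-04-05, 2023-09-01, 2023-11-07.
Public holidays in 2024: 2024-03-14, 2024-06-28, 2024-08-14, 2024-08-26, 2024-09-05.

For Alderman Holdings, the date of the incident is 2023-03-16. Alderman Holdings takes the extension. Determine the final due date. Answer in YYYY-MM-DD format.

2024-04-08

Moving 12 months forward from 2023-03-16 on the corresponding day gives 2024-03-16.
2024-03-16 is a Saturday; the next business day is 2024-03-18 (Monday).
Applying the 15-business-day extension: 15 business days after 2024-03-18 is 2024-04-08.
2024-04-08 falls on a Monday, which is a business day, so no adjustment is needed.
Deadline: 2024-04-08.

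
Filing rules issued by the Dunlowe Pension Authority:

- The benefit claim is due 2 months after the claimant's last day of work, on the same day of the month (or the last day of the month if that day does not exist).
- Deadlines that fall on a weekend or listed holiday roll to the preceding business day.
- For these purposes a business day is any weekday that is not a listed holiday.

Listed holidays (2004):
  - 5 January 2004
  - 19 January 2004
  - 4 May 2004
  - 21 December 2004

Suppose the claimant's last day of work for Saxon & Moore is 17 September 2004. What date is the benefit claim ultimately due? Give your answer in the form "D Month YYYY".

Moving 2 months forward from 17 September 2004 on the corresponding day gives 17 November 2004.
17 November 2004 (Wednesday) is already a business day.
Deadline: 17 November 2004.

17 November 2004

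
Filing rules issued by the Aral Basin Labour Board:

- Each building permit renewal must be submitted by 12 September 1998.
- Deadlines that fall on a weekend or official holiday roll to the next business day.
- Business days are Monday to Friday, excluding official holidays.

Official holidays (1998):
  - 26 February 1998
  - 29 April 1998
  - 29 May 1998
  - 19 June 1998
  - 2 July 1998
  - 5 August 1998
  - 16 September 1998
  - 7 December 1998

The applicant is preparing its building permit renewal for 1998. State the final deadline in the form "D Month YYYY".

14 September 1998

The statutory due date is 12 September 1998.
12 September 1998 is a Saturday; the next business day is 14 September 1998 (Monday).
The final due date is 14 September 1998.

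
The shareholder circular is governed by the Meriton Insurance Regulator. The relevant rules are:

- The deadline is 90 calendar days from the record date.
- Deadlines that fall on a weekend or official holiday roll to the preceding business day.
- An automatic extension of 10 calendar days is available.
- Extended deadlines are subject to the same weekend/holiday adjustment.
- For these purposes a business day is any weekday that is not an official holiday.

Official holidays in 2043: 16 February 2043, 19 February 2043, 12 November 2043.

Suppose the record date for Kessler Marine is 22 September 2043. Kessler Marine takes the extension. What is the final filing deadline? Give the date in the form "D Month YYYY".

From 22 September 2043, 90 calendar days later is 21 December 2043.
21 December 2043 (Monday) is already a business day.
Applying the 10-calendar-day extension: 21 December 2043 + 10 days = 31 December 2043.
Since 31 December 2043 is a Thursday and not a holiday, the date is unchanged.
So the filing is due 31 December 2043.

31 December 2043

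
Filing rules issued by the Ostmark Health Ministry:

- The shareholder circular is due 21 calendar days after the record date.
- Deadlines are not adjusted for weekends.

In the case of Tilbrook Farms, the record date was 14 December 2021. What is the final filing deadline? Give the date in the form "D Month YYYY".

Trigger date 14 December 2021 + 21 calendar days = 4 January 2022.
4 January 2022 falls on a Tuesday. The rules make no weekend/holiday allowance, so it remains 4 January 2022.
The final due date is 4 January 2022.

4 January 2022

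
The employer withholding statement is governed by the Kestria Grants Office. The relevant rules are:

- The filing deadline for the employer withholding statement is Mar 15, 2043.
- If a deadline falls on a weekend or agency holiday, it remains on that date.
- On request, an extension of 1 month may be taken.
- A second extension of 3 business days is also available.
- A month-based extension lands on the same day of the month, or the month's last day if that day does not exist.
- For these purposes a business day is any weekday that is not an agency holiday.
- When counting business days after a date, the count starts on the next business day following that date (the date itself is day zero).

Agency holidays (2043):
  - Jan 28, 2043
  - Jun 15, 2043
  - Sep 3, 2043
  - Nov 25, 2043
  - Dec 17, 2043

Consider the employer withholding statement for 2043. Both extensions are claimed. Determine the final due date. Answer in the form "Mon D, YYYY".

The statutory due date is Mar 15, 2043.
Mar 15, 2043 falls on a Sunday. The rules make no weekend/holiday allowance, so it remains Mar 15, 2043.
Applying the 1 month extension: 1 month after Mar 15, 2043 is Apr 15, 2043.
Apr 15, 2043 falls on a Wednesday. The rules make no weekend/holiday allowance, so it remains Apr 15, 2043.
Applying the 3-business-day extension: 3 business days after Apr 15, 2043 is Apr 20, 2043.
Apr 20, 2043 is a Monday; no weekend or holiday adjustment applies.
So the filing is due Apr 20, 2043.

Apr 20, 2043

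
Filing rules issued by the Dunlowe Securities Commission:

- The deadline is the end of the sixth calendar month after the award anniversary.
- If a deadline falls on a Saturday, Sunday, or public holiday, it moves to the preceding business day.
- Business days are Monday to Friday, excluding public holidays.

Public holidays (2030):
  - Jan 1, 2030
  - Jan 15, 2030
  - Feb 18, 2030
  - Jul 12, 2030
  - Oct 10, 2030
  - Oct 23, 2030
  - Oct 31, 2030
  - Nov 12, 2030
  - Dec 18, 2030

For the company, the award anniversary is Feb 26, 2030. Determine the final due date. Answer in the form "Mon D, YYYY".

Aug 30, 2030

6 months after Feb 26, 2030 is August 2030; that month ends on Aug 31, 2030.
Aug 31, 2030 falls on a Saturday. Rolling to the preceding business day gives Aug 30, 2030, a Friday.
The final due date is Aug 30, 2030.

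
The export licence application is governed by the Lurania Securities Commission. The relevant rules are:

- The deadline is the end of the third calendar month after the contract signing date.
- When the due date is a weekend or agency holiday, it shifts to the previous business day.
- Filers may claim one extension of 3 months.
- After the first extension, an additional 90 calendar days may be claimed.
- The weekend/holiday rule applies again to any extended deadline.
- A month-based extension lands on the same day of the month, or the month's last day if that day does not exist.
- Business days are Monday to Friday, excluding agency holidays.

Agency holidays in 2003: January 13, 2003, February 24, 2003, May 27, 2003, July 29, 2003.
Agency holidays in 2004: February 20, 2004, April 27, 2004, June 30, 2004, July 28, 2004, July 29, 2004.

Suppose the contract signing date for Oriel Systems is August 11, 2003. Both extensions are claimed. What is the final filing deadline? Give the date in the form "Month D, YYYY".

The third month after August 11, 2003 is November 2003, whose last day is November 30, 2003.
November 30, 2003 is a Sunday; the preceding business day is November 28, 2003 (Friday).
Add 3 months to November 28, 2003: February 28, 2004.
February 28, 2004 is a Saturday, so it moves to the preceding business day, February 27, 2004 (Friday).
Add the 90 calendar-day extension to February 27, 2004: May 27, 2004.
May 27, 2004 is a Thursday and not a listed holiday, so it stands.
Final deadline: May 27, 2004.

May 27, 2004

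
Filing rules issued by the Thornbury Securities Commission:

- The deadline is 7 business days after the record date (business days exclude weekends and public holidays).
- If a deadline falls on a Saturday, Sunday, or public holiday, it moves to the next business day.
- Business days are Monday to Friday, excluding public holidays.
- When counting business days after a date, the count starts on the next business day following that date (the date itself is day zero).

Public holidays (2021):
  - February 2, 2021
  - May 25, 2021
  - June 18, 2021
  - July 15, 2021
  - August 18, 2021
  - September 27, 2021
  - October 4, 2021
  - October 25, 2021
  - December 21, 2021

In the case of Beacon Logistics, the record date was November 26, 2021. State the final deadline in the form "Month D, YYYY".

December 7, 2021

Starting the day after November 26, 2021 and counting 7 business days lands on December 7, 2021.
Since December 7, 2021 is a Tuesday and not a holiday, the date is unchanged.
Final deadline: December 7, 2021.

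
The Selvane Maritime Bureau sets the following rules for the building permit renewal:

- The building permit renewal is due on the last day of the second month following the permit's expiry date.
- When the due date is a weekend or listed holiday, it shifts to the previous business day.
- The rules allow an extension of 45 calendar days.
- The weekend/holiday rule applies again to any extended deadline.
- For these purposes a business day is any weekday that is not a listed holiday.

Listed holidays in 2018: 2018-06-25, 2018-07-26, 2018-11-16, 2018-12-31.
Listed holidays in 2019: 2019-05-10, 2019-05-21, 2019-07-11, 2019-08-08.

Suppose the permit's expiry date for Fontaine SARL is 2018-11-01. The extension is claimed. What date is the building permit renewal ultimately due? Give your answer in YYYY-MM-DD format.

2019-03-15

2 months after 2018-11-01 is January 2019; that month ends on 2019-01-31.
Since 2019-01-31 is a Thursday and not a holiday, the date is unchanged.
With the 45-day extension, 2019-01-31 becomes 2019-03-17.
2019-03-17 is a Sunday; the preceding business day is 2019-03-15 (Friday).
The final due date is 2019-03-15.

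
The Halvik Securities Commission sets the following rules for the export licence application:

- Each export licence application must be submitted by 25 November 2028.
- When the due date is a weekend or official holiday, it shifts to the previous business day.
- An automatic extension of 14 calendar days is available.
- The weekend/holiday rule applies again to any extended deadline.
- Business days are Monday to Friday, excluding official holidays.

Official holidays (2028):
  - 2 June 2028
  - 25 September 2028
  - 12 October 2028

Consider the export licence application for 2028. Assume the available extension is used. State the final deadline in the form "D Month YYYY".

8 December 2028

Start from the fixed due date, 25 November 2028.
25 November 2028 falls on a Saturday. Rolling to the preceding business day gives 24 November 2028, a Friday.
With the 14-day extension, 24 November 2028 becomes 8 December 2028.
8 December 2028 (Friday) is already a business day.
So the filing is due 8 December 2028.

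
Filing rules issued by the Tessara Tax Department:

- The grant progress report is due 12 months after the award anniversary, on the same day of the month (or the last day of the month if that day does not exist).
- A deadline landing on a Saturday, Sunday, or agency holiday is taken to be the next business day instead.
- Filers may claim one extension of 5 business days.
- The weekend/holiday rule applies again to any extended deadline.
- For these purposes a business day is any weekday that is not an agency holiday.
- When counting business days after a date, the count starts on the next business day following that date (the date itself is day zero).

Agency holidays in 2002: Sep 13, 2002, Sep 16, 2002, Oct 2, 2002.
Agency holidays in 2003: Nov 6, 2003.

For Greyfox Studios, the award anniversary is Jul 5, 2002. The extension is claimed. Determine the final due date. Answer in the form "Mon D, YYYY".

12 months from Jul 5, 2002 is Jul 5, 2003.
Because Jul 5, 2003 is a Saturday, the deadline becomes Jul 7, 2003 (Monday).
Applying the 5-business-day extension: 5 business days after Jul 7, 2003 is Jul 14, 2003.
Jul 14, 2003 falls on a Monday, which is a business day, so no adjustment is needed.
Final deadline: Jul 14, 2003.

Jul 14, 2003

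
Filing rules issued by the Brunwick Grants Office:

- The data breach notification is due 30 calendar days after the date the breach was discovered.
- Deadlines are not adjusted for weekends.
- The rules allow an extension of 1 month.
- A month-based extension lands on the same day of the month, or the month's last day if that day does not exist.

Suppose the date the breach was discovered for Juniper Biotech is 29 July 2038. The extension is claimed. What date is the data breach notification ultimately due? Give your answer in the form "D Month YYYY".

30 calendar days after 29 July 2038 is 28 August 2038.
28 August 2038 is a Saturday; no weekend or holiday adjustment applies.
The 1 month extension carries 28 August 2038 to 28 September 2038.
28 September 2038 falls on a Tuesday. The rules make no weekend/holiday allowance, so it remains 28 September 2038.
Deadline: 28 September 2038.

28 September 2038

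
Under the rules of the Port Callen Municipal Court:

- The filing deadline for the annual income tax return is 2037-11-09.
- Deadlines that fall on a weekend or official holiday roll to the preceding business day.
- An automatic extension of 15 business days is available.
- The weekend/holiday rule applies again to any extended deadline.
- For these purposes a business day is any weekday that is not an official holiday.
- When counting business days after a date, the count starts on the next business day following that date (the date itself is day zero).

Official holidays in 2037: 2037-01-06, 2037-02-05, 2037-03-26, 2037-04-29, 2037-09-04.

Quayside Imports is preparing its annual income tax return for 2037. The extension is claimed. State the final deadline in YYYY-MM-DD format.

Start from the fixed due date, 2037-11-09.
2037-11-09 (Monday) is already a business day.
Counting 15 further business days from 2037-11-09 reaches 2037-11-30.
Since 2037-11-30 is a Monday and not a holiday, the date is unchanged.
The final due date is 2037-11-30.

2037-11-30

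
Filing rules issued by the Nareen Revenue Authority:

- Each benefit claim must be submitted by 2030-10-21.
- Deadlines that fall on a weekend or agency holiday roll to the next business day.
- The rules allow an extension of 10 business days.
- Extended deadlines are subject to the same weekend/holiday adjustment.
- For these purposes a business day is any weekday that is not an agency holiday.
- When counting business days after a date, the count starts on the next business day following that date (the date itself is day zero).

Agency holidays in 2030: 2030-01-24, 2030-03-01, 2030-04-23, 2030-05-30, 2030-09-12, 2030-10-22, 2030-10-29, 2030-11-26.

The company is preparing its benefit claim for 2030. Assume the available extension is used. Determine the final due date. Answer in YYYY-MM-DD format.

2030-11-06

Start from the fixed due date, 2030-10-21.
2030-10-21 is a Monday and not a listed holiday, so it stands.
The 10-business-day extension runs from 2030-10-21 to 2030-11-06.
2030-11-06 falls on a Wednesday, which is a business day, so no adjustment is needed.
So the filing is due 2030-11-06.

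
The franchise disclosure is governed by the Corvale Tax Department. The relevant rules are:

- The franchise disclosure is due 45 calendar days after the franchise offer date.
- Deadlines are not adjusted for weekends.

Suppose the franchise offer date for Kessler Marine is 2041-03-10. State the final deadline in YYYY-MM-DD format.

Trigger date 2041-03-10 + 45 calendar days = 2041-04-24.
2041-04-24 is a Wednesday; no weekend or holiday adjustment applies.
The final due date is 2041-04-24.

2041-04-24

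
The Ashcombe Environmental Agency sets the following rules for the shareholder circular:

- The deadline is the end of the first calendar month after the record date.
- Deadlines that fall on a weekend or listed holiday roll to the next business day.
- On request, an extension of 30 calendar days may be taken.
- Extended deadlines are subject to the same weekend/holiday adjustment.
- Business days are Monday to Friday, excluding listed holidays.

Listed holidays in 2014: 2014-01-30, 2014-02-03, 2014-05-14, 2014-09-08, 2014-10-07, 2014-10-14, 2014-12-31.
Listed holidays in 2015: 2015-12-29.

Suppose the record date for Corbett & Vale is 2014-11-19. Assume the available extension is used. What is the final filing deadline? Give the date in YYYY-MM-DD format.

The first month after 2014-11-19 is December 2014, whose last day is 2014-12-31.
Because 2014-12-31 is a listed holiday, the deadline becomes 2015-01-01 (Thursday).
With the 30-day extension, 2015-01-01 becomes 2015-01-31.
2015-01-31 falls on a Saturday. Rolling to the next business day gives 2015-02-02, a Monday.
The final due date is 2015-02-02.

2015-02-02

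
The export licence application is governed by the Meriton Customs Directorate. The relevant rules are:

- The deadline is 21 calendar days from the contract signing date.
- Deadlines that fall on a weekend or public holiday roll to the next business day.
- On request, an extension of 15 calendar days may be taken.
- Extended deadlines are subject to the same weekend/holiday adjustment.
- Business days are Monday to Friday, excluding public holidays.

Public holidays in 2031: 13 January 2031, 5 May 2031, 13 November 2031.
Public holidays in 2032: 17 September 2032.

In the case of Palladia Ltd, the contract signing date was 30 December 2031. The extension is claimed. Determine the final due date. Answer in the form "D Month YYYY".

4 February 2032

Trigger date 30 December 2031 + 21 calendar days = 20 January 2032.
Since 20 January 2032 is a Tuesday and not a holiday, the date is unchanged.
Applying the 15-calendar-day extension: 20 January 2032 + 15 days = 4 February 2032.
4 February 2032 is a Wednesday and not a listed holiday, so it stands.
So the filing is due 4 February 2032.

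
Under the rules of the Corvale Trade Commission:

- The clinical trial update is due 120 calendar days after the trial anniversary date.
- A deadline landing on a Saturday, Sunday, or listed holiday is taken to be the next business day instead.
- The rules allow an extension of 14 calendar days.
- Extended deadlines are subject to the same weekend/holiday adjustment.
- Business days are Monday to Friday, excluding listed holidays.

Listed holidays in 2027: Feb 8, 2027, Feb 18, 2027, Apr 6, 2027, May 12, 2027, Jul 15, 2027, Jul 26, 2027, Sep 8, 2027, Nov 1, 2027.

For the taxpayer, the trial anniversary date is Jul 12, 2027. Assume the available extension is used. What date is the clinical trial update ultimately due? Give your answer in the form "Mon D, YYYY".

Trigger date Jul 12, 2027 + 120 calendar days = Nov 9, 2027.
Since Nov 9, 2027 is a Tuesday and not a holiday, the date is unchanged.
The 14-calendar-day extension moves the deadline from Nov 9, 2027 to Nov 23, 2027.
Nov 23, 2027 (Tuesday) is already a business day.
So the filing is due Nov 23, 2027.

Nov 23, 2027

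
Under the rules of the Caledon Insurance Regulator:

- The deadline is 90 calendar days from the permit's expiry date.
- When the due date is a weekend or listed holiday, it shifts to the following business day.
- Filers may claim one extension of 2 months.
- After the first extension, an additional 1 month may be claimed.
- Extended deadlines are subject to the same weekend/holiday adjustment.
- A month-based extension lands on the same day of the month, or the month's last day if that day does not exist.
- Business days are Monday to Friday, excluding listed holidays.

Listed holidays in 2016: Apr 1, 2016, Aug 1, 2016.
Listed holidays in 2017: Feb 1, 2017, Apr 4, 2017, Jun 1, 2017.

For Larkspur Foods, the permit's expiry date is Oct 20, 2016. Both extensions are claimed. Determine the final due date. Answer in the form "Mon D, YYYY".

Apr 20, 2017

90 calendar days after Oct 20, 2016 is Jan 18, 2017.
Jan 18, 2017 falls on a Wednesday, which is a business day, so no adjustment is needed.
Add 2 months to Jan 18, 2017: Mar 18, 2017.
Mar 18, 2017 falls on a Saturday. Rolling to the next business day gives Mar 20, 2017, a Monday.
Add 1 month to Mar 20, 2017: Apr 20, 2017.
Apr 20, 2017 is a Thursday and not a listed holiday, so it stands.
Final deadline: Apr 20, 2017.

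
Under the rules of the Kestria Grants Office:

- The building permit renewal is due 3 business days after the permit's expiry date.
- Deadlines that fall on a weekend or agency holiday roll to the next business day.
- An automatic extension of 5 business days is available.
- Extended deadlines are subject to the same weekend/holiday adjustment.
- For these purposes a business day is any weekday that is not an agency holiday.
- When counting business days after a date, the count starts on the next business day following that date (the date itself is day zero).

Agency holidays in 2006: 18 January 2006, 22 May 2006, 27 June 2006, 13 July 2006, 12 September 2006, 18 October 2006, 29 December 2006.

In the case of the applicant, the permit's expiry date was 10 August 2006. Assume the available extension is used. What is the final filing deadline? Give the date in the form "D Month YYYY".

3 business days after 10 August 2006, excluding weekends and holidays, is 15 August 2006.
Since 15 August 2006 is a Tuesday and not a holiday, the date is unchanged.
Applying the 5-business-day extension: 5 business days after 15 August 2006 is 22 August 2006.
22 August 2006 falls on a Tuesday, which is a business day, so no adjustment is needed.
So the filing is due 22 August 2006.

22 August 2006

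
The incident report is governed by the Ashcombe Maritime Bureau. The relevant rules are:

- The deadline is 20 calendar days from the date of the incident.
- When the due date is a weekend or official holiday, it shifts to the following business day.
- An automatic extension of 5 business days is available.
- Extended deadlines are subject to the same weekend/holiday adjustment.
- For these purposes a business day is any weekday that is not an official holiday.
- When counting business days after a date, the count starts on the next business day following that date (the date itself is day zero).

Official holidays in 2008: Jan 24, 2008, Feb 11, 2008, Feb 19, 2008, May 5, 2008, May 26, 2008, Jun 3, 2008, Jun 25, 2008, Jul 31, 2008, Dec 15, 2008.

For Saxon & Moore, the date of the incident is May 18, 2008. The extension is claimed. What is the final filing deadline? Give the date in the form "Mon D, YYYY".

Jun 16, 2008

20 calendar days after May 18, 2008 is Jun 7, 2008.
Jun 7, 2008 is a Saturday, so it moves to the next business day, Jun 9, 2008 (Monday).
Applying the 5-business-day extension: 5 business days after Jun 9, 2008 is Jun 16, 2008.
Jun 16, 2008 falls on a Monday, which is a business day, so no adjustment is needed.
So the filing is due Jun 16, 2008.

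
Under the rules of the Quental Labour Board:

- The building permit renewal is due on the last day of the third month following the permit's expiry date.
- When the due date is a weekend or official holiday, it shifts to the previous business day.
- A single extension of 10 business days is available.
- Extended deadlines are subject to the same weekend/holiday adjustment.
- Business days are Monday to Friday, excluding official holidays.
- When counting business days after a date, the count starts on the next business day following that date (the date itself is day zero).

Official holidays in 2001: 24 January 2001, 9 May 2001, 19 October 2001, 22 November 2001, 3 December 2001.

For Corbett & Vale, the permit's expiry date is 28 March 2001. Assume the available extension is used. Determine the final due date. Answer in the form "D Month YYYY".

13 July 2001

3 months after 28 March 2001 falls in June 2001; the last day of that month is 30 June 2001.
30 June 2001 falls on a Saturday. Rolling to the preceding business day gives 29 June 2001, a Friday.
Counting 10 further business days from 29 June 2001 reaches 13 July 2001.
13 July 2001 falls on a Friday, which is a business day, so no adjustment is needed.
Final deadline: 13 July 2001.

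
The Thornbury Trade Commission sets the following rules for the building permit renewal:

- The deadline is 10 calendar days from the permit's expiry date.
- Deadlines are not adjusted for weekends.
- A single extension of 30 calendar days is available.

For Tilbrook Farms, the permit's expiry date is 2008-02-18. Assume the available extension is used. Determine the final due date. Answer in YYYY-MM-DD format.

10 calendar days after 2008-02-18 is 2008-02-28.
No adjustment is made for weekends or holidays, so 2008-02-28 stands.
With the 30-day extension, 2008-02-28 becomes 2008-03-29.
2008-03-29 is a Saturday; no weekend or holiday adjustment applies.
Final deadline: 2008-03-29.

2008-03-29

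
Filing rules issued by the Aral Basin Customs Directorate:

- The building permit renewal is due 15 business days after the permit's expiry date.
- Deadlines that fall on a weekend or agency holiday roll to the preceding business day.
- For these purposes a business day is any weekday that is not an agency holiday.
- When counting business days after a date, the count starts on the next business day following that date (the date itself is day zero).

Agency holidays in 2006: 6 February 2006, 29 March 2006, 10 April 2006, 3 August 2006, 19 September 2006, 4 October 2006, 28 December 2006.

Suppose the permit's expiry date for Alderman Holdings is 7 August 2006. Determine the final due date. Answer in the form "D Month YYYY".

Starting the day after 7 August 2006 and counting 15 business days lands on 28 August 2006.
Since 28 August 2006 is a Monday and not a holiday, the date is unchanged.
Deadline: 28 August 2006.

28 August 2006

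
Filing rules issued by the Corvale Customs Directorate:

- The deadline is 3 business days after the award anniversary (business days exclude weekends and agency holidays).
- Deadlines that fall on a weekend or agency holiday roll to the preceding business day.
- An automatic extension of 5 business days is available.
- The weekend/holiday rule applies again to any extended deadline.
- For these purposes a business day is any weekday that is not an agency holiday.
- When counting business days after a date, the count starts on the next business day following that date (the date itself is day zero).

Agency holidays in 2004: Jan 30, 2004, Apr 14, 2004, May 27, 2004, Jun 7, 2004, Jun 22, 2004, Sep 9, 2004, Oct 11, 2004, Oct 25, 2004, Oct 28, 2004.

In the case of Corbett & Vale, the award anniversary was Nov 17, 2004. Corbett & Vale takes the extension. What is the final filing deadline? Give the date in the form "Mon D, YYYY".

Counting 3 business days after Nov 17, 2004 (skipping weekends and listed holidays) reaches Nov 22, 2004.
Nov 22, 2004 falls on a Monday, which is a business day, so no adjustment is needed.
Applying the 5-business-day extension: 5 business days after Nov 22, 2004 is Nov 29, 2004.
Nov 29, 2004 is a Monday and not a listed holiday, so it stands.
So the filing is due Nov 29, 2004.

Nov 29, 2004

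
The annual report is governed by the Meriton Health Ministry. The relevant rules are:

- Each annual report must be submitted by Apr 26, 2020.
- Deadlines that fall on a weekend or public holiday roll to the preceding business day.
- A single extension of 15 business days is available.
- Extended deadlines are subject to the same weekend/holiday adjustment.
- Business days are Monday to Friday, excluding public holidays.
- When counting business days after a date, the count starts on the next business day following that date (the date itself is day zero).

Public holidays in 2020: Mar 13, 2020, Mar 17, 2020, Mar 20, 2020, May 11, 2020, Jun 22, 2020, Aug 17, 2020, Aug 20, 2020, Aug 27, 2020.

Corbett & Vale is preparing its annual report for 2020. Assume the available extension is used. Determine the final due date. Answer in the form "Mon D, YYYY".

The stated deadline is Apr 26, 2020.
Apr 26, 2020 falls on a Sunday. Rolling to the preceding business day gives Apr 24, 2020, a Friday.
Applying the 15-business-day extension: 15 business days after Apr 24, 2020 is May 18, 2020.
May 18, 2020 falls on a Monday, which is a business day, so no adjustment is needed.
The final due date is May 18, 2020.

May 18, 2020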